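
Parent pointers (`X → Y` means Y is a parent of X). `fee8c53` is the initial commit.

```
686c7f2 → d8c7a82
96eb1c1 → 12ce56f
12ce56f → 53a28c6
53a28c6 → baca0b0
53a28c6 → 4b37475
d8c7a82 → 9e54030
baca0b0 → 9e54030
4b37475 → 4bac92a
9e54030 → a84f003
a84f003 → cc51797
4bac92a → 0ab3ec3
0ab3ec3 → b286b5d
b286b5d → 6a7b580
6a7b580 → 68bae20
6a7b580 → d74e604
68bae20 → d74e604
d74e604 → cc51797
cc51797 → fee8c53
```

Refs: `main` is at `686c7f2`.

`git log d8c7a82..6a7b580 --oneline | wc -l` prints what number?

Reachable from 6a7b580: {68bae20, 6a7b580, cc51797, d74e604, fee8c53}.
Reachable from d8c7a82: {9e54030, a84f003, cc51797, d8c7a82, fee8c53}.
In 6a7b580's history but not d8c7a82's: {68bae20, 6a7b580, d74e604} — 3 commits.

3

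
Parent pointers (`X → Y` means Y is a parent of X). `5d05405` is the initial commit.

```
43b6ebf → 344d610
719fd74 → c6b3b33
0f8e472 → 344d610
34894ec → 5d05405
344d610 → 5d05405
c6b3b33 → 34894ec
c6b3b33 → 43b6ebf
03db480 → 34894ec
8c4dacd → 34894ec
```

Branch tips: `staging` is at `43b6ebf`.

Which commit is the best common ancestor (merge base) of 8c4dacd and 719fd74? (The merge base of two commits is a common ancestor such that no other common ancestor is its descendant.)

34894ec

Ancestors of 8c4dacd: {34894ec, 5d05405, 8c4dacd}.
Ancestors of 719fd74: {344d610, 34894ec, 43b6ebf, 5d05405, 719fd74, c6b3b33}.
Common ancestors: {34894ec, 5d05405}.
Among these, 34894ec is not an ancestor of any other common ancestor — it is the merge base.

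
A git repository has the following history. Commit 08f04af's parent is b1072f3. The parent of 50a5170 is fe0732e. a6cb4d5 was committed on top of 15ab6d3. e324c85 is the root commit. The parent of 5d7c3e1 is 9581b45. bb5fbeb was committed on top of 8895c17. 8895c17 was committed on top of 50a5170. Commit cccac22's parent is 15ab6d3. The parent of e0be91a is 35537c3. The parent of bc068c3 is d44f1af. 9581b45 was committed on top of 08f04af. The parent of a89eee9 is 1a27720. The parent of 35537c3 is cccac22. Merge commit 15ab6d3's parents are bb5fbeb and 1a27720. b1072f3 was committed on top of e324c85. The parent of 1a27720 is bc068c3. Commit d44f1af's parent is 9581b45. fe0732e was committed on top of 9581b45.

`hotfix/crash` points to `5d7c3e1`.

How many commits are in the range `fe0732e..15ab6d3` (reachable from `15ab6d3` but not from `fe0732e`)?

7

Reachable from 15ab6d3: {08f04af, 15ab6d3, 1a27720, 50a5170, 8895c17, 9581b45, b1072f3, bb5fbeb, bc068c3, d44f1af, e324c85, fe0732e}.
Reachable from fe0732e: {08f04af, 9581b45, b1072f3, e324c85, fe0732e}.
In 15ab6d3's history but not fe0732e's: {15ab6d3, 1a27720, 50a5170, 8895c17, bb5fbeb, bc068c3, d44f1af} — 7 commits.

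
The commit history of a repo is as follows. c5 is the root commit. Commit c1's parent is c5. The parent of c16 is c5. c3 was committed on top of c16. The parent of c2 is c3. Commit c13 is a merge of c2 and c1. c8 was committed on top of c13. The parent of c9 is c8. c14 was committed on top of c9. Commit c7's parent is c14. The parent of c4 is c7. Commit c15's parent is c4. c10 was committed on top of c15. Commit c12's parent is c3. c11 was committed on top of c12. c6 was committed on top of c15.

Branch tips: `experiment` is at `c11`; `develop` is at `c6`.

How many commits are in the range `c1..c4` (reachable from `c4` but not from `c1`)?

9

Reachable from c4: {c1, c13, c14, c16, c2, c3, c4, c5, c7, c8, c9}.
Reachable from c1: {c1, c5}.
In c4's history but not c1's: {c13, c14, c16, c2, c3, c4, c7, c8, c9} — 9 commits.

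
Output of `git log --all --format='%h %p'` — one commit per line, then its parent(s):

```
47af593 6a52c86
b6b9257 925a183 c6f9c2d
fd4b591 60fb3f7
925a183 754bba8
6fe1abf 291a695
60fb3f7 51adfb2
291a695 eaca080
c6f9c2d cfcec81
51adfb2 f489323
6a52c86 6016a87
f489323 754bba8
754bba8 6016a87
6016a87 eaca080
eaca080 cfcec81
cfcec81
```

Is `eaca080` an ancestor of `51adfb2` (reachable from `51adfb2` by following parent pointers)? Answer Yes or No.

Ancestors of 51adfb2 (commits reachable by following parents): {51adfb2, 6016a87, 754bba8, cfcec81, eaca080, f489323}.
eaca080 is in that set, so it is an ancestor of 51adfb2.

Yes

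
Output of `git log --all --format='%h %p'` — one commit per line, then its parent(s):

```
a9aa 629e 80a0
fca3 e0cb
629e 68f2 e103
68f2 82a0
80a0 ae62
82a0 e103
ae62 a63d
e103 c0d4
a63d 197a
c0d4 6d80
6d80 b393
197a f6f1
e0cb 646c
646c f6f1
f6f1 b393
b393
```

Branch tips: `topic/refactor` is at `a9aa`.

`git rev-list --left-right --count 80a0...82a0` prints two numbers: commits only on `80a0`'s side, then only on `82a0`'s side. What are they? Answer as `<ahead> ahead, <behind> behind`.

5 ahead, 4 behind

Reachable from 80a0: {197a, 80a0, a63d, ae62, b393, f6f1}.
Reachable from 82a0: {6d80, 82a0, b393, c0d4, e103}.
Only in 80a0's history (ahead): {197a, 80a0, a63d, ae62, f6f1} — 5.
Only in 82a0's history (behind): {6d80, 82a0, c0d4, e103} — 4.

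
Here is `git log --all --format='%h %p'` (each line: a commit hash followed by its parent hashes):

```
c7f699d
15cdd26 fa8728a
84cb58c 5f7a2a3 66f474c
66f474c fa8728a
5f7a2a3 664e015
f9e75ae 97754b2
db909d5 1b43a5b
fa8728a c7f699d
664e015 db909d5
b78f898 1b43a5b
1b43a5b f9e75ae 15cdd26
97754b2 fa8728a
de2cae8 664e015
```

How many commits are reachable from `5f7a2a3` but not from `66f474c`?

Reachable from 5f7a2a3: {15cdd26, 1b43a5b, 5f7a2a3, 664e015, 97754b2, c7f699d, db909d5, f9e75ae, fa8728a}.
Reachable from 66f474c: {66f474c, c7f699d, fa8728a}.
In 5f7a2a3's history but not 66f474c's: {15cdd26, 1b43a5b, 5f7a2a3, 664e015, 97754b2, db909d5, f9e75ae} — 7 commits.

7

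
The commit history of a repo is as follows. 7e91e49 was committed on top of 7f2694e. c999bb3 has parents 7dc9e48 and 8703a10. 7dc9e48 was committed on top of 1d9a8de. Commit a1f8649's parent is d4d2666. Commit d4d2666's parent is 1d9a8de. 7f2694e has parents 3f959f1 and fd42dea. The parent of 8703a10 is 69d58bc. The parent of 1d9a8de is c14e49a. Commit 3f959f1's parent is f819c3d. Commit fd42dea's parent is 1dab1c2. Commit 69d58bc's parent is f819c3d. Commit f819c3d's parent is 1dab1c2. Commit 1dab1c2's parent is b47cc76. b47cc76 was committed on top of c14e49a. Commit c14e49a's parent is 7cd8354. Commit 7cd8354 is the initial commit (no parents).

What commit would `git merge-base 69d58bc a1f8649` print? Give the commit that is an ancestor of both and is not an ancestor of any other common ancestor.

Ancestors of 69d58bc: {1dab1c2, 69d58bc, 7cd8354, b47cc76, c14e49a, f819c3d}.
Ancestors of a1f8649: {1d9a8de, 7cd8354, a1f8649, c14e49a, d4d2666}.
Common ancestors: {7cd8354, c14e49a}.
Among these, c14e49a is not an ancestor of any other common ancestor — it is the merge base.

c14e49a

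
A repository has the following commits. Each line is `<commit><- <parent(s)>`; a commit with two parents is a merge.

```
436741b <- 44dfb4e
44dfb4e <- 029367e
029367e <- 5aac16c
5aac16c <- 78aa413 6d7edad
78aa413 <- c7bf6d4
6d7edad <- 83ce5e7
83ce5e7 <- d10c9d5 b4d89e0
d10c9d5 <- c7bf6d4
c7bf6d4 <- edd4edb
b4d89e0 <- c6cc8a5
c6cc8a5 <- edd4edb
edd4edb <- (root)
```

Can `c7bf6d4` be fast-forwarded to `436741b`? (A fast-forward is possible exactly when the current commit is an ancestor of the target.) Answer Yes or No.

Yes

A fast-forward from c7bf6d4 to 436741b is possible iff c7bf6d4 is an ancestor of 436741b.
Ancestors of 436741b: {029367e, 436741b, 44dfb4e, 5aac16c, 6d7edad, 78aa413, 83ce5e7, b4d89e0, c6cc8a5, c7bf6d4, d10c9d5, edd4edb}.
c7bf6d4 is among them, so fast-forward is possible.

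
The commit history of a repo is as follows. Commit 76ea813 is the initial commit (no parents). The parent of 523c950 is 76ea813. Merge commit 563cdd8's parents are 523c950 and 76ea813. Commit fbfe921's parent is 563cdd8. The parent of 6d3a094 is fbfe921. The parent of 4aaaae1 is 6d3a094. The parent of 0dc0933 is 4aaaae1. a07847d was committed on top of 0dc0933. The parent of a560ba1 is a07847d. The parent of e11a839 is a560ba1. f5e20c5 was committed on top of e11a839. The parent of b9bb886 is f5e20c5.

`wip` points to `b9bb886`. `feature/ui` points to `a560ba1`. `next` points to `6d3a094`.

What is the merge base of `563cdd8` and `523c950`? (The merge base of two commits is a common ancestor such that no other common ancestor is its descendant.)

523c950

Ancestors of 563cdd8: {523c950, 563cdd8, 76ea813}.
Ancestors of 523c950: {523c950, 76ea813}.
Common ancestors: {523c950, 76ea813}.
Among these, 523c950 is not an ancestor of any other common ancestor — it is the merge base.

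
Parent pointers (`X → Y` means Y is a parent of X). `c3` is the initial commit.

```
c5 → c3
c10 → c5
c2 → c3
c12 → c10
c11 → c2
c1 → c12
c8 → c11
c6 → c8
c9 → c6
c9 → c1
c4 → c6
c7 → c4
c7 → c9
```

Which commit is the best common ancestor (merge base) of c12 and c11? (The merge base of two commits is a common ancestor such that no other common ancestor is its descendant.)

c3

Ancestors of c12: {c10, c12, c3, c5}.
Ancestors of c11: {c11, c2, c3}.
Common ancestors: {c3}.
The only common ancestor is c3, so it is the merge base.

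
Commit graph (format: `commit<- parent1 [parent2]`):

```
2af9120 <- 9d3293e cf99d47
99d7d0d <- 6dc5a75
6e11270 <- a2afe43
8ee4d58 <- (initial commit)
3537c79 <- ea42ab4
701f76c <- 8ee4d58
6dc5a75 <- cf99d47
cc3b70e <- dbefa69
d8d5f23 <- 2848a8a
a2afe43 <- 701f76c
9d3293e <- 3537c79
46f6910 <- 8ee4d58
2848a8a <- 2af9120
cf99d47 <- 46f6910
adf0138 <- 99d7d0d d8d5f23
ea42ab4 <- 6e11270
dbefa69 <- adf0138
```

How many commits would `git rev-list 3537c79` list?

6

Walking parent pointers from 3537c79: reachable set = {3537c79, 6e11270, 701f76c, 8ee4d58, a2afe43, ea42ab4}.
That is 6 commits.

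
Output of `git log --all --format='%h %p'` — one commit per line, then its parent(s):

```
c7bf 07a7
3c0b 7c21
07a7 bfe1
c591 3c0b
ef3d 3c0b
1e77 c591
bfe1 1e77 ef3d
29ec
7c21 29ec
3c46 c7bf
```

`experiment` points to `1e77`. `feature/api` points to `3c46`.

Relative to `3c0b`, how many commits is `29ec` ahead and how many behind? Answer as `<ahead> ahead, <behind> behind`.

0 ahead, 2 behind

Reachable from 29ec: {29ec}.
Reachable from 3c0b: {29ec, 3c0b, 7c21}.
Only in 29ec's history (ahead): {} — 0.
Only in 3c0b's history (behind): {3c0b, 7c21} — 2.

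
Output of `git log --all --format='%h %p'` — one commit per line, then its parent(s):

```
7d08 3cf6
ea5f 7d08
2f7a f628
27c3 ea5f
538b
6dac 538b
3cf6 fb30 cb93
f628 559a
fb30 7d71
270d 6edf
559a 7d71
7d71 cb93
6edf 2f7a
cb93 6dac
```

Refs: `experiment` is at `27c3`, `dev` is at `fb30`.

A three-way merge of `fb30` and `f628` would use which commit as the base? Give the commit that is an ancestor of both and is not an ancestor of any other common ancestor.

7d71

Ancestors of fb30: {538b, 6dac, 7d71, cb93, fb30}.
Ancestors of f628: {538b, 559a, 6dac, 7d71, cb93, f628}.
Common ancestors: {538b, 6dac, 7d71, cb93}.
Among these, 7d71 is not an ancestor of any other common ancestor — it is the merge base.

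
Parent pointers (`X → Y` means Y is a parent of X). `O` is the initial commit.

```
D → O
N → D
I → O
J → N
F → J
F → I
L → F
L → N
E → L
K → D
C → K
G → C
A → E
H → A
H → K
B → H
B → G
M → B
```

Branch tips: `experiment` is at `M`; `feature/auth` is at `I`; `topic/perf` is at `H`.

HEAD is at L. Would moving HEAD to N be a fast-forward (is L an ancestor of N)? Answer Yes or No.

A fast-forward from L to N is possible iff L is an ancestor of N.
Ancestors of N: {D, N, O}.
L is not among them, so fast-forward is not possible.

No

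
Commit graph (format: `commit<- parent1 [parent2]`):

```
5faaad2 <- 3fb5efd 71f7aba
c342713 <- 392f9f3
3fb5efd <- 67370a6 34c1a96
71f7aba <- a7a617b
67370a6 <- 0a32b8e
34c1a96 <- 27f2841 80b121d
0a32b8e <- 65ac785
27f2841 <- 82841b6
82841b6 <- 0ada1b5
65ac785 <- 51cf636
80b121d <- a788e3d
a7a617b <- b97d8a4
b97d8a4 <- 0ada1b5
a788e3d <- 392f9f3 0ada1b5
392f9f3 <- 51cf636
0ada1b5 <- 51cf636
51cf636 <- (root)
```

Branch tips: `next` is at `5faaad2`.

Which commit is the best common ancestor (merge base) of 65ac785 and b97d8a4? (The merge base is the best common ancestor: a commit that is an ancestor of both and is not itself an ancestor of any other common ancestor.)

51cf636

Ancestors of 65ac785: {51cf636, 65ac785}.
Ancestors of b97d8a4: {0ada1b5, 51cf636, b97d8a4}.
Common ancestors: {51cf636}.
The only common ancestor is 51cf636, so it is the merge base.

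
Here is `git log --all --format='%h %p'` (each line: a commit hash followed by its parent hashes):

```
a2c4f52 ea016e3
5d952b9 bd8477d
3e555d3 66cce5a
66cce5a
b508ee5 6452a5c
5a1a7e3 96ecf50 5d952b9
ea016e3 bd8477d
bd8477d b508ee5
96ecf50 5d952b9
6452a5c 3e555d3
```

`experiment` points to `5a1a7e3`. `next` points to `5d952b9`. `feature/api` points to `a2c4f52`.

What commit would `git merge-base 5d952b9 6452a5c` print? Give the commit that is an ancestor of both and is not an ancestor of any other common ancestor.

6452a5c

Ancestors of 5d952b9: {3e555d3, 5d952b9, 6452a5c, 66cce5a, b508ee5, bd8477d}.
Ancestors of 6452a5c: {3e555d3, 6452a5c, 66cce5a}.
Common ancestors: {3e555d3, 6452a5c, 66cce5a}.
Among these, 6452a5c is not an ancestor of any other common ancestor — it is the merge base.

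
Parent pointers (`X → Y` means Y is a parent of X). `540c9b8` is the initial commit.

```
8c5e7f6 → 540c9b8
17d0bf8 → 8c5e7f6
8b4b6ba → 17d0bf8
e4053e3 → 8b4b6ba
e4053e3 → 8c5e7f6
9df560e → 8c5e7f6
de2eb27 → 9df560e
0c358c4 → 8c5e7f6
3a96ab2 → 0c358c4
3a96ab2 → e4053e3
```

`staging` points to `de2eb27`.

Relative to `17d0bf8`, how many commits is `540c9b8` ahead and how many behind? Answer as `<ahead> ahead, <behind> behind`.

Reachable from 540c9b8: {540c9b8}.
Reachable from 17d0bf8: {17d0bf8, 540c9b8, 8c5e7f6}.
Only in 540c9b8's history (ahead): {} — 0.
Only in 17d0bf8's history (behind): {17d0bf8, 8c5e7f6} — 2.

0 ahead, 2 behind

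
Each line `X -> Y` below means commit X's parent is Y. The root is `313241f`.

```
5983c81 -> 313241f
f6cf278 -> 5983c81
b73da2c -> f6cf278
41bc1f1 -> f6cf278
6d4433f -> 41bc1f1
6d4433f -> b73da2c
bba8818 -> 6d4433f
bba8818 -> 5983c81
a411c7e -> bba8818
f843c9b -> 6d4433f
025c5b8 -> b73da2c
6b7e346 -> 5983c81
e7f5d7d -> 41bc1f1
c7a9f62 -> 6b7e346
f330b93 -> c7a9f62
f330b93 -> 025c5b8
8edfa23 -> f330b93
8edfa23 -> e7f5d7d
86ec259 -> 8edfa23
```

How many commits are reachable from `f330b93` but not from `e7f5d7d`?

5

Reachable from f330b93: {025c5b8, 313241f, 5983c81, 6b7e346, b73da2c, c7a9f62, f330b93, f6cf278}.
Reachable from e7f5d7d: {313241f, 41bc1f1, 5983c81, e7f5d7d, f6cf278}.
In f330b93's history but not e7f5d7d's: {025c5b8, 6b7e346, b73da2c, c7a9f62, f330b93} — 5 commits.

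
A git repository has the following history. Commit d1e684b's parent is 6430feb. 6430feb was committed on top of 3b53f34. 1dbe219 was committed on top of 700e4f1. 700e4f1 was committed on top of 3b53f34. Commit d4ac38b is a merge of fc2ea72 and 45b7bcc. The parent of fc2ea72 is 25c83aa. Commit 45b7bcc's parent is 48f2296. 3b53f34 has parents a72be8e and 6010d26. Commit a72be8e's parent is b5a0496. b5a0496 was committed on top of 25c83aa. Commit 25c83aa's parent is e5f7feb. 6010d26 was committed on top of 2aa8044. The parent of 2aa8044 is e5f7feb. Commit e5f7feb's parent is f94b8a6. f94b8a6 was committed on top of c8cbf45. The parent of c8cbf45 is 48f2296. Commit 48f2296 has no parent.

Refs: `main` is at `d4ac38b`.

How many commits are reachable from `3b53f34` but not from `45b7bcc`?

9

Reachable from 3b53f34: {25c83aa, 2aa8044, 3b53f34, 48f2296, 6010d26, a72be8e, b5a0496, c8cbf45, e5f7feb, f94b8a6}.
Reachable from 45b7bcc: {45b7bcc, 48f2296}.
In 3b53f34's history but not 45b7bcc's: {25c83aa, 2aa8044, 3b53f34, 6010d26, a72be8e, b5a0496, c8cbf45, e5f7feb, f94b8a6} — 9 commits.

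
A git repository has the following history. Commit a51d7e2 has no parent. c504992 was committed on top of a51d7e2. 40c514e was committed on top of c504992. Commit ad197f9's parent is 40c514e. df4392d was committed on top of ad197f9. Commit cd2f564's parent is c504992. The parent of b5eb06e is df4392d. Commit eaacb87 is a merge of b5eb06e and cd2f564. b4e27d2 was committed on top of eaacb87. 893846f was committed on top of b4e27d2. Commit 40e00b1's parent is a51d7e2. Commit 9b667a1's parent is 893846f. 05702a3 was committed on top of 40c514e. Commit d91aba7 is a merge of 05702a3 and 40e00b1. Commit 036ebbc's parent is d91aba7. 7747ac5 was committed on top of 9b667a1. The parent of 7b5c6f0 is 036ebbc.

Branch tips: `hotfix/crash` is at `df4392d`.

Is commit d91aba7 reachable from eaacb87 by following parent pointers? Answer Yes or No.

No

Ancestors of eaacb87: {40c514e, a51d7e2, ad197f9, b5eb06e, c504992, cd2f564, df4392d, eaacb87}.
d91aba7 is not in that set, so it is not an ancestor of eaacb87.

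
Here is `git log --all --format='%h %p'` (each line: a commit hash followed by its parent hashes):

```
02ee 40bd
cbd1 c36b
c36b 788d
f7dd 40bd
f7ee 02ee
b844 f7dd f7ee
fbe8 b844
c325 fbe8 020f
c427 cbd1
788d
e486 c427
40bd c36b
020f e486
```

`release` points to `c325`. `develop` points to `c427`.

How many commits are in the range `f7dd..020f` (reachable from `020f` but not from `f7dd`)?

4

Reachable from 020f: {020f, 788d, c36b, c427, cbd1, e486}.
Reachable from f7dd: {40bd, 788d, c36b, f7dd}.
In 020f's history but not f7dd's: {020f, c427, cbd1, e486} — 4 commits.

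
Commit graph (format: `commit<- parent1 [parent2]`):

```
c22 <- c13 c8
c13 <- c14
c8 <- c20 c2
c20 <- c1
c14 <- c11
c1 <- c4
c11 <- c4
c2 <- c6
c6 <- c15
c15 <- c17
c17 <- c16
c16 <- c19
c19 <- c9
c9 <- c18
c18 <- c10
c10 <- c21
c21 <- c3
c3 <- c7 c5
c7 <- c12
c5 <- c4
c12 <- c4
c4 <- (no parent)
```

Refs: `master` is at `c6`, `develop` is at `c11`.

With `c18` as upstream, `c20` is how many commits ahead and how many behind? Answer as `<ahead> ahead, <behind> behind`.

Reachable from c20: {c1, c20, c4}.
Reachable from c18: {c10, c12, c18, c21, c3, c4, c5, c7}.
Only in c20's history (ahead): {c1, c20} — 2.
Only in c18's history (behind): {c10, c12, c18, c21, c3, c5, c7} — 7.

2 ahead, 7 behind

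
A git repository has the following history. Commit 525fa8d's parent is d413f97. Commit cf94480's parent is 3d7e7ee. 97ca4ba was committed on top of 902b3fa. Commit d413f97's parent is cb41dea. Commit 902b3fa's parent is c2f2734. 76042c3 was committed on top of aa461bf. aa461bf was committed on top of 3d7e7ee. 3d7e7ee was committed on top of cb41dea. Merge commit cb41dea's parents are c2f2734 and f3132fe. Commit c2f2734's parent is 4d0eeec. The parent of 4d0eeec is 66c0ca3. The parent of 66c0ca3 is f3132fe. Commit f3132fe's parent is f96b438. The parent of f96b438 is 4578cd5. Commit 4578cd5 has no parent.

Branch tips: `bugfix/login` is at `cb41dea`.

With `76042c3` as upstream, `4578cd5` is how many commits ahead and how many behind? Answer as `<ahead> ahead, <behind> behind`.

Reachable from 4578cd5: {4578cd5}.
Reachable from 76042c3: {3d7e7ee, 4578cd5, 4d0eeec, 66c0ca3, 76042c3, aa461bf, c2f2734, cb41dea, f3132fe, f96b438}.
Only in 4578cd5's history (ahead): {} — 0.
Only in 76042c3's history (behind): {3d7e7ee, 4d0eeec, 66c0ca3, 76042c3, aa461bf, c2f2734, cb41dea, f3132fe, f96b438} — 9.

0 ahead, 9 behind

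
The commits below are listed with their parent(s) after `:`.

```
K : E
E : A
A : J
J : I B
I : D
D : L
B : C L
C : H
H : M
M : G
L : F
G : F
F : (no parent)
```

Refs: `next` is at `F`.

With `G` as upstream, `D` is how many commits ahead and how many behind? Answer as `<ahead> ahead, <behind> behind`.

2 ahead, 1 behind

Reachable from D: {D, F, L}.
Reachable from G: {F, G}.
Only in D's history (ahead): {D, L} — 2.
Only in G's history (behind): {G} — 1.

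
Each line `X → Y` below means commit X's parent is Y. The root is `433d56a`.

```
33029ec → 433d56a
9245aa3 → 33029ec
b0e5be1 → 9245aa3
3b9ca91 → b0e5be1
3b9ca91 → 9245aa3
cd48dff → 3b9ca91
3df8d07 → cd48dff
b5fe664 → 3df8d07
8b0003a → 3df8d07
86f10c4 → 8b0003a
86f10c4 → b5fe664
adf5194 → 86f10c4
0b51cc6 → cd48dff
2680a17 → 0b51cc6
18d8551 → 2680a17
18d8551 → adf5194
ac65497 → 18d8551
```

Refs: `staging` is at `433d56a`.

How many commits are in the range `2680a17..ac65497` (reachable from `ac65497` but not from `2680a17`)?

7

Reachable from ac65497: {0b51cc6, 18d8551, 2680a17, 33029ec, 3b9ca91, 3df8d07, 433d56a, 86f10c4, 8b0003a, 9245aa3, ac65497, adf5194, b0e5be1, b5fe664, cd48dff}.
Reachable from 2680a17: {0b51cc6, 2680a17, 33029ec, 3b9ca91, 433d56a, 9245aa3, b0e5be1, cd48dff}.
In ac65497's history but not 2680a17's: {18d8551, 3df8d07, 86f10c4, 8b0003a, ac65497, adf5194, b5fe664} — 7 commits.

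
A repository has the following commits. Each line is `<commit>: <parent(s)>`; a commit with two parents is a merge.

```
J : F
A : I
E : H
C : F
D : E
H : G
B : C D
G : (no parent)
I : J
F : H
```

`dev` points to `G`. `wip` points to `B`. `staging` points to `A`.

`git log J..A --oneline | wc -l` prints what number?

2

Reachable from A: {A, F, G, H, I, J}.
Reachable from J: {F, G, H, J}.
In A's history but not J's: {A, I} — 2 commits.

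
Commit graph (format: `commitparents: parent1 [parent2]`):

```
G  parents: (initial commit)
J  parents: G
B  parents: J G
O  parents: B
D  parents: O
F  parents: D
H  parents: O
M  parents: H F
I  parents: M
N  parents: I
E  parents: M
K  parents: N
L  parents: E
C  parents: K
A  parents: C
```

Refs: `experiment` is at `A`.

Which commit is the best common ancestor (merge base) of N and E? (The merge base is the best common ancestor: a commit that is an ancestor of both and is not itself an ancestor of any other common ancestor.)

M

Ancestors of N: {B, D, F, G, H, I, J, M, N, O}.
Ancestors of E: {B, D, E, F, G, H, J, M, O}.
Common ancestors: {B, D, F, G, H, J, M, O}.
Among these, M is not an ancestor of any other common ancestor — it is the merge base.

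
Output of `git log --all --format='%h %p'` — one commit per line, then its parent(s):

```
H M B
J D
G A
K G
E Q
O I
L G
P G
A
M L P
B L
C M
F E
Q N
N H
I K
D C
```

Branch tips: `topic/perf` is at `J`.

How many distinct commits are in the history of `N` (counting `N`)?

8

Walking parent pointers from N: reachable set = {A, B, G, H, L, M, N, P}.
That is 8 commits.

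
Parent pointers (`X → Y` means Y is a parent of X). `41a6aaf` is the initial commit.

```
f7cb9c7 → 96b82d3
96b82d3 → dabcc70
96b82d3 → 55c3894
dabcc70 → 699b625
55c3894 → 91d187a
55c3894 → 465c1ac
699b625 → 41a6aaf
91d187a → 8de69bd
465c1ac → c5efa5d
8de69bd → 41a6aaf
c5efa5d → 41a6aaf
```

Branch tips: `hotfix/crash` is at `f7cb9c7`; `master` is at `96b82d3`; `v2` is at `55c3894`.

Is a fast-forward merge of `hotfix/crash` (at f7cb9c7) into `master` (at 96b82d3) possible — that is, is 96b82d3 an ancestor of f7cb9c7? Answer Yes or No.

A fast-forward from 96b82d3 to f7cb9c7 is possible iff 96b82d3 is an ancestor of f7cb9c7.
Ancestors of f7cb9c7: {41a6aaf, 465c1ac, 55c3894, 699b625, 8de69bd, 91d187a, 96b82d3, c5efa5d, dabcc70, f7cb9c7}.
96b82d3 is among them, so fast-forward is possible.

Yes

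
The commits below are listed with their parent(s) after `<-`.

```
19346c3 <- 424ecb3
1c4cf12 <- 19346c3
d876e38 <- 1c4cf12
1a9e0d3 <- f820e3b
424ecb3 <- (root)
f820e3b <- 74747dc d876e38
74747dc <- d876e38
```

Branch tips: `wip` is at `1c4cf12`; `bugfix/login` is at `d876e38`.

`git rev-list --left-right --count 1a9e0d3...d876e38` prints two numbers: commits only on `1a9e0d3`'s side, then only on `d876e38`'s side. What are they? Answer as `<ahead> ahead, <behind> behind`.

Reachable from 1a9e0d3: {19346c3, 1a9e0d3, 1c4cf12, 424ecb3, 74747dc, d876e38, f820e3b}.
Reachable from d876e38: {19346c3, 1c4cf12, 424ecb3, d876e38}.
Only in 1a9e0d3's history (ahead): {1a9e0d3, 74747dc, f820e3b} — 3.
Only in d876e38's history (behind): {} — 0.

3 ahead, 0 behind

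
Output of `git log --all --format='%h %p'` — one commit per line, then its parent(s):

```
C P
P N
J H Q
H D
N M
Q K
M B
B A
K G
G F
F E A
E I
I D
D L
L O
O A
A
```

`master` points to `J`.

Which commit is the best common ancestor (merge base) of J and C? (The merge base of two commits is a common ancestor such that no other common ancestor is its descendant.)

Ancestors of J: {A, D, E, F, G, H, I, J, K, L, O, Q}.
Ancestors of C: {A, B, C, M, N, P}.
Common ancestors: {A}.
The only common ancestor is A, so it is the merge base.

A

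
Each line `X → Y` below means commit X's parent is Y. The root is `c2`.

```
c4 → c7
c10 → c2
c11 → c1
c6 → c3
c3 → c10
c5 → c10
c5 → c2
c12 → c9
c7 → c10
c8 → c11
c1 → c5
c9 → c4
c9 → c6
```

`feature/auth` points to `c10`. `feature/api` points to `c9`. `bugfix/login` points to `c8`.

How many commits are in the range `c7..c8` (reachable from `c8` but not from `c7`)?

4

Reachable from c8: {c1, c10, c11, c2, c5, c8}.
Reachable from c7: {c10, c2, c7}.
In c8's history but not c7's: {c1, c11, c5, c8} — 4 commits.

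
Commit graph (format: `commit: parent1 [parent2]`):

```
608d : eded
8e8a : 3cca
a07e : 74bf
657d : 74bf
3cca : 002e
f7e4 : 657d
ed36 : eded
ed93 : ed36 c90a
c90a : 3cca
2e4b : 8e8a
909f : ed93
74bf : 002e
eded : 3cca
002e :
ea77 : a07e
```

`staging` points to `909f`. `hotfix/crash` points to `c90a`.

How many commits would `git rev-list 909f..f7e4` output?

Reachable from f7e4: {002e, 657d, 74bf, f7e4}.
Reachable from 909f: {002e, 3cca, 909f, c90a, ed36, ed93, eded}.
In f7e4's history but not 909f's: {657d, 74bf, f7e4} — 3 commits.

3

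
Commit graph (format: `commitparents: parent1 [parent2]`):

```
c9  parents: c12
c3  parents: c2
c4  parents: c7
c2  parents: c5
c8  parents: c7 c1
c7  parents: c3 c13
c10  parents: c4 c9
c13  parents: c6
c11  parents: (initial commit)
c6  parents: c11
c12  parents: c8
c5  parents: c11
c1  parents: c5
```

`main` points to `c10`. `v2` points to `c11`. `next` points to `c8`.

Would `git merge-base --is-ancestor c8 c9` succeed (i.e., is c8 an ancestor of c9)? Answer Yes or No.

Ancestors of c9 (commits reachable by following parents): {c1, c11, c12, c13, c2, c3, c5, c6, c7, c8, c9}.
c8 is in that set, so it is an ancestor of c9.

Yes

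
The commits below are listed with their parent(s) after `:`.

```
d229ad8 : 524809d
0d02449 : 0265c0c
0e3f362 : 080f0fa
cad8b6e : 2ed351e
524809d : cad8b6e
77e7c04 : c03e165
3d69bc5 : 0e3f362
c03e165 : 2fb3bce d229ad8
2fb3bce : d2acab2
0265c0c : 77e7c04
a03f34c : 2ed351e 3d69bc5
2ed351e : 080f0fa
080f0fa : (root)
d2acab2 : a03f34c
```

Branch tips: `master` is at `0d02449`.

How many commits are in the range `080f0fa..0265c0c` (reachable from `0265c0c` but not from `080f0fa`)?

Reachable from 0265c0c: {0265c0c, 080f0fa, 0e3f362, 2ed351e, 2fb3bce, 3d69bc5, 524809d, 77e7c04, a03f34c, c03e165, cad8b6e, d229ad8, d2acab2}.
Reachable from 080f0fa: {080f0fa}.
In 0265c0c's history but not 080f0fa's: {0265c0c, 0e3f362, 2ed351e, 2fb3bce, 3d69bc5, 524809d, 77e7c04, a03f34c, c03e165, cad8b6e, d229ad8, d2acab2} — 12 commits.

12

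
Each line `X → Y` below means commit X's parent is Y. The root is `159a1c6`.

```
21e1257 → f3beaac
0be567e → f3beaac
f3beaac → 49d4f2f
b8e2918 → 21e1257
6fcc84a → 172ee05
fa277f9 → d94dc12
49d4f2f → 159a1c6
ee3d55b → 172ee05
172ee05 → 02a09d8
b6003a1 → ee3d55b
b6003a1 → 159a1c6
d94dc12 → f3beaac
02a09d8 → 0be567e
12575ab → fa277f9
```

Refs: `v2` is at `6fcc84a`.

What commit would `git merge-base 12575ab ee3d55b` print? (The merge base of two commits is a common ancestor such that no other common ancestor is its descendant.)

Ancestors of 12575ab: {12575ab, 159a1c6, 49d4f2f, d94dc12, f3beaac, fa277f9}.
Ancestors of ee3d55b: {02a09d8, 0be567e, 159a1c6, 172ee05, 49d4f2f, ee3d55b, f3beaac}.
Common ancestors: {159a1c6, 49d4f2f, f3beaac}.
Among these, f3beaac is not an ancestor of any other common ancestor — it is the merge base.

f3beaac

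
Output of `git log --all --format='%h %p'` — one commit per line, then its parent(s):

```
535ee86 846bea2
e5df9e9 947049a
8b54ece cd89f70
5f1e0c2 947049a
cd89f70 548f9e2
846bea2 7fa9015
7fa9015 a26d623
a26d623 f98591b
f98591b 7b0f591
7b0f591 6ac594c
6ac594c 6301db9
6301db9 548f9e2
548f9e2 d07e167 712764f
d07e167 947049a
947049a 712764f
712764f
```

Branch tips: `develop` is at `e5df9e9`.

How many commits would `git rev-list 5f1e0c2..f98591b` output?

Reachable from f98591b: {548f9e2, 6301db9, 6ac594c, 712764f, 7b0f591, 947049a, d07e167, f98591b}.
Reachable from 5f1e0c2: {5f1e0c2, 712764f, 947049a}.
In f98591b's history but not 5f1e0c2's: {548f9e2, 6301db9, 6ac594c, 7b0f591, d07e167, f98591b} — 6 commits.

6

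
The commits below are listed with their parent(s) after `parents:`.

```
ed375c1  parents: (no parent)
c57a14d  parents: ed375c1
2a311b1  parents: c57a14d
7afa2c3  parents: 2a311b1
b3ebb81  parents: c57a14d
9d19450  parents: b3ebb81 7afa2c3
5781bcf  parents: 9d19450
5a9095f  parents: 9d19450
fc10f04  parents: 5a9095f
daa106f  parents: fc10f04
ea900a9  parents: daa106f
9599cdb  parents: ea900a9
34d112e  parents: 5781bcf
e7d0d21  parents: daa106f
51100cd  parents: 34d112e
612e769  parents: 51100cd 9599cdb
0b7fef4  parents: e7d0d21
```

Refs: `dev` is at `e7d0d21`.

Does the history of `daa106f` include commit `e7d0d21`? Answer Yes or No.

No

Ancestors of daa106f: {2a311b1, 5a9095f, 7afa2c3, 9d19450, b3ebb81, c57a14d, daa106f, ed375c1, fc10f04}.
e7d0d21 is not in that set, so it is not an ancestor of daa106f.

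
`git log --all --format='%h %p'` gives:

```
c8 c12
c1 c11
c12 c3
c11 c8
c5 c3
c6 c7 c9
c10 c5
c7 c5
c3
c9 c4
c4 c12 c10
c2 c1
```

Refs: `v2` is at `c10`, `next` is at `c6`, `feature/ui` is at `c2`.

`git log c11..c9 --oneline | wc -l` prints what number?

Reachable from c9: {c10, c12, c3, c4, c5, c9}.
Reachable from c11: {c11, c12, c3, c8}.
In c9's history but not c11's: {c10, c4, c5, c9} — 4 commits.

4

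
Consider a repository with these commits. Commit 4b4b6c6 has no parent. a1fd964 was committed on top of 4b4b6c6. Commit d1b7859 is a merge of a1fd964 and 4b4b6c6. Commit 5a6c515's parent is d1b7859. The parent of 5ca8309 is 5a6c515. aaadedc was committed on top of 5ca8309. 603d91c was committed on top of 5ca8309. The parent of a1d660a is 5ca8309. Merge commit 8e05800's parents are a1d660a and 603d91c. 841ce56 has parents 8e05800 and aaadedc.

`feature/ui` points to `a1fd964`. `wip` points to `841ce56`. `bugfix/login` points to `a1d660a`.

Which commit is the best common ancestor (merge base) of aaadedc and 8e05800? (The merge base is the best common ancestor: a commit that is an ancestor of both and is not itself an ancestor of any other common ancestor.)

Ancestors of aaadedc: {4b4b6c6, 5a6c515, 5ca8309, a1fd964, aaadedc, d1b7859}.
Ancestors of 8e05800: {4b4b6c6, 5a6c515, 5ca8309, 603d91c, 8e05800, a1d660a, a1fd964, d1b7859}.
Common ancestors: {4b4b6c6, 5a6c515, 5ca8309, a1fd964, d1b7859}.
Among these, 5ca8309 is not an ancestor of any other common ancestor — it is the merge base.

5ca8309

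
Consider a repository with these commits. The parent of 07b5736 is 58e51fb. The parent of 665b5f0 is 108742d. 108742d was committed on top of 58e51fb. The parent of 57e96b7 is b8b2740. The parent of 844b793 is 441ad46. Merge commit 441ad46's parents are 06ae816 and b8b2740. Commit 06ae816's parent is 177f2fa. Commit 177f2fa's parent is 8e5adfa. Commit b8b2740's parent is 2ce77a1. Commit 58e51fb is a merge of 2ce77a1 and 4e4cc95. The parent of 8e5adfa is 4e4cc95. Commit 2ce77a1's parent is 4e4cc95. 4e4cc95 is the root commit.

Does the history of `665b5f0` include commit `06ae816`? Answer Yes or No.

No

Ancestors of 665b5f0: {108742d, 2ce77a1, 4e4cc95, 58e51fb, 665b5f0}.
06ae816 is not in that set, so it is not an ancestor of 665b5f0.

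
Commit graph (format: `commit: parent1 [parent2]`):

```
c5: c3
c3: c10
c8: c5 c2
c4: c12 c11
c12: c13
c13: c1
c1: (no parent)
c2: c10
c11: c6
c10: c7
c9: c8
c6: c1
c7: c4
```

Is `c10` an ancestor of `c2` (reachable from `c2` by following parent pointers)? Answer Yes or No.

Yes

Ancestors of c2 (commits reachable by following parents): {c1, c10, c11, c12, c13, c2, c4, c6, c7}.
c10 is in that set, so it is an ancestor of c2.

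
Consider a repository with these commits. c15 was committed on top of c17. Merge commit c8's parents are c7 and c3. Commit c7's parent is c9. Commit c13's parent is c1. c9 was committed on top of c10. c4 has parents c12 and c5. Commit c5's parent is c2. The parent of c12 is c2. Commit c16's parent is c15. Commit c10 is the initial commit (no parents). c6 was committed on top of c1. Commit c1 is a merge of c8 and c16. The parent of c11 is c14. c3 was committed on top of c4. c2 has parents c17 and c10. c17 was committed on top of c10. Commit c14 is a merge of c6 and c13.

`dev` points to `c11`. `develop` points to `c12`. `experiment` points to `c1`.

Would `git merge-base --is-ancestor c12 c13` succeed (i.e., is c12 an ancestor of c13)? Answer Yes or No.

Yes

Ancestors of c13 (commits reachable by following parents): {c1, c10, c12, c13, c15, c16, c17, c2, c3, c4, c5, c7, c8, c9}.
c12 is in that set, so it is an ancestor of c13.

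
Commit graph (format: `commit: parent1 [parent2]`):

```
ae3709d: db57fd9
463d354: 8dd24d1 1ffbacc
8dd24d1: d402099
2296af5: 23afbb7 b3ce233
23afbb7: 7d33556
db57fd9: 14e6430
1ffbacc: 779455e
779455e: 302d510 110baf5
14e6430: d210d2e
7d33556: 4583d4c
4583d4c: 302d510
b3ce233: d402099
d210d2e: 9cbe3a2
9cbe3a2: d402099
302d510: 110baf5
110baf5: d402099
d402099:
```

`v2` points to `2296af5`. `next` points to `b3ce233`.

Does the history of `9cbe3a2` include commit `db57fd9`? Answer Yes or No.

Ancestors of 9cbe3a2: {9cbe3a2, d402099}.
db57fd9 is not in that set, so it is not an ancestor of 9cbe3a2.

No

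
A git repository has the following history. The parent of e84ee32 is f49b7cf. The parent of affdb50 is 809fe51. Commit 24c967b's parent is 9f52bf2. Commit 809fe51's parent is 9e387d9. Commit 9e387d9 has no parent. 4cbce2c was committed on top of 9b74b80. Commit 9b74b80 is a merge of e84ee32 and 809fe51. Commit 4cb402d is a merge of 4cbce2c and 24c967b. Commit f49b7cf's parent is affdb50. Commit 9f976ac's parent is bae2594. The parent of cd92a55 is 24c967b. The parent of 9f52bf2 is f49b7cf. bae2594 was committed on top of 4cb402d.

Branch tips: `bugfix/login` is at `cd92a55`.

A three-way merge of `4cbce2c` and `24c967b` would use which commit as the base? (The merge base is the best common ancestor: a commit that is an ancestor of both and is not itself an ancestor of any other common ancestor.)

Ancestors of 4cbce2c: {4cbce2c, 809fe51, 9b74b80, 9e387d9, affdb50, e84ee32, f49b7cf}.
Ancestors of 24c967b: {24c967b, 809fe51, 9e387d9, 9f52bf2, affdb50, f49b7cf}.
Common ancestors: {809fe51, 9e387d9, affdb50, f49b7cf}.
Among these, f49b7cf is not an ancestor of any other common ancestor — it is the merge base.

f49b7cf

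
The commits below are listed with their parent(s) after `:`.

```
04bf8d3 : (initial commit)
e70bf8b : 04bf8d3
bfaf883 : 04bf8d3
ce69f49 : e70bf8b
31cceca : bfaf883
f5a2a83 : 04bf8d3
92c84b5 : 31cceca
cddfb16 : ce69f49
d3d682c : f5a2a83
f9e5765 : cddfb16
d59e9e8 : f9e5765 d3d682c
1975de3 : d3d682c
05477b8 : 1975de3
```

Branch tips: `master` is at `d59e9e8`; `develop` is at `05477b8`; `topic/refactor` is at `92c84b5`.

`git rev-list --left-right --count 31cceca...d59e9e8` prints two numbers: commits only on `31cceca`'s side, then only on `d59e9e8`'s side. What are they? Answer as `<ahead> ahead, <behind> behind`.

2 ahead, 7 behind

Reachable from 31cceca: {04bf8d3, 31cceca, bfaf883}.
Reachable from d59e9e8: {04bf8d3, cddfb16, ce69f49, d3d682c, d59e9e8, e70bf8b, f5a2a83, f9e5765}.
Only in 31cceca's history (ahead): {31cceca, bfaf883} — 2.
Only in d59e9e8's history (behind): {cddfb16, ce69f49, d3d682c, d59e9e8, e70bf8b, f5a2a83, f9e5765} — 7.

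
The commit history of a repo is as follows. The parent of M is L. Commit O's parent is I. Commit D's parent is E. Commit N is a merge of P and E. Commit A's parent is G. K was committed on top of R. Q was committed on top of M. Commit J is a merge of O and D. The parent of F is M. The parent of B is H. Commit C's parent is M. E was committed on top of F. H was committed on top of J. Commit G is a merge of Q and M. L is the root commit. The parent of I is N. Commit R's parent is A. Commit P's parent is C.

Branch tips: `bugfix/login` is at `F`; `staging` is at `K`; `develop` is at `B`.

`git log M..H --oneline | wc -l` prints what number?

10

Reachable from H: {C, D, E, F, H, I, J, L, M, N, O, P}.
Reachable from M: {L, M}.
In H's history but not M's: {C, D, E, F, H, I, J, N, O, P} — 10 commits.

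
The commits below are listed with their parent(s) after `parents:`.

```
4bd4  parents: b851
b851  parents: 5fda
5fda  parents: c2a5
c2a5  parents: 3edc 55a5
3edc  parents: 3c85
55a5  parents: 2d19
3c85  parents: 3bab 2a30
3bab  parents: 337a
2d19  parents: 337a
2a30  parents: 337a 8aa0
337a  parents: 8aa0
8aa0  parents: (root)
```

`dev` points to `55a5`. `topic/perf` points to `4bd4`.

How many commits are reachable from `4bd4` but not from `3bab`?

9

Reachable from 4bd4: {2a30, 2d19, 337a, 3bab, 3c85, 3edc, 4bd4, 55a5, 5fda, 8aa0, b851, c2a5}.
Reachable from 3bab: {337a, 3bab, 8aa0}.
In 4bd4's history but not 3bab's: {2a30, 2d19, 3c85, 3edc, 4bd4, 55a5, 5fda, b851, c2a5} — 9 commits.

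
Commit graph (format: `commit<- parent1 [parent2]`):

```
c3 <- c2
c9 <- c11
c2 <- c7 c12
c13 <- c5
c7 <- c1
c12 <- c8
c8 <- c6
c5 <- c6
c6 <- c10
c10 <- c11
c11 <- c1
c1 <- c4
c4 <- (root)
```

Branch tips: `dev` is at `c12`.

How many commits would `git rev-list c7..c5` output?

4

Reachable from c5: {c1, c10, c11, c4, c5, c6}.
Reachable from c7: {c1, c4, c7}.
In c5's history but not c7's: {c10, c11, c5, c6} — 4 commits.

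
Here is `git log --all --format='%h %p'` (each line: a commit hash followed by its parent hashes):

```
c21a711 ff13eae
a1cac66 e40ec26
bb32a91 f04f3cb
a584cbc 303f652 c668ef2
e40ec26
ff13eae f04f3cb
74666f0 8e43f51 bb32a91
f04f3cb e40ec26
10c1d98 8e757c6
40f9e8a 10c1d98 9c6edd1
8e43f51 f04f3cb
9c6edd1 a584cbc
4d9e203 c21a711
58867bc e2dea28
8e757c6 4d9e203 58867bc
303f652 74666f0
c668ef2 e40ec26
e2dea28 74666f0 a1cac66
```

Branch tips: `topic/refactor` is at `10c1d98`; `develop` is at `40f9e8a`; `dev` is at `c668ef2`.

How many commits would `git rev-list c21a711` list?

4

Walking parent pointers from c21a711: reachable set = {c21a711, e40ec26, f04f3cb, ff13eae}.
That is 4 commits.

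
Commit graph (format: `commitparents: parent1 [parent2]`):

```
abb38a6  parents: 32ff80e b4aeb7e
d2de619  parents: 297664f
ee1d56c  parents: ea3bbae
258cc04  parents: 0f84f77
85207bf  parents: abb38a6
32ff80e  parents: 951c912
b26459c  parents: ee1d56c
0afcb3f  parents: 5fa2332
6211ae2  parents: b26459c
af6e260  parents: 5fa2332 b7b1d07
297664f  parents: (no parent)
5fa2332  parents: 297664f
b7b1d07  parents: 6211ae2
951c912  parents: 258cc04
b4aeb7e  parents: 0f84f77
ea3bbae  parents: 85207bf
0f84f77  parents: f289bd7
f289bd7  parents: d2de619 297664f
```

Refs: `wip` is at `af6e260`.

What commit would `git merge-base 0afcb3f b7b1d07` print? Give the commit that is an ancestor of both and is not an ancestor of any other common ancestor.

Ancestors of 0afcb3f: {0afcb3f, 297664f, 5fa2332}.
Ancestors of b7b1d07: {0f84f77, 258cc04, 297664f, 32ff80e, 6211ae2, 85207bf, 951c912, abb38a6, b26459c, b4aeb7e, b7b1d07, d2de619, ea3bbae, ee1d56c, f289bd7}.
Common ancestors: {297664f}.
The only common ancestor is 297664f, so it is the merge base.

297664f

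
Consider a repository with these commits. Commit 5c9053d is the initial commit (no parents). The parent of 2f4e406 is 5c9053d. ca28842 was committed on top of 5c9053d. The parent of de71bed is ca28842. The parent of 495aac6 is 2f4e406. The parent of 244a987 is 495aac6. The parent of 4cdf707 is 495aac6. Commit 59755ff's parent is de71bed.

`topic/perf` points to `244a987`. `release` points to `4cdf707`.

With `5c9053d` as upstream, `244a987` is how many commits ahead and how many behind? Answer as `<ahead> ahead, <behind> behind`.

3 ahead, 0 behind

Reachable from 244a987: {244a987, 2f4e406, 495aac6, 5c9053d}.
Reachable from 5c9053d: {5c9053d}.
Only in 244a987's history (ahead): {244a987, 2f4e406, 495aac6} — 3.
Only in 5c9053d's history (behind): {} — 0.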